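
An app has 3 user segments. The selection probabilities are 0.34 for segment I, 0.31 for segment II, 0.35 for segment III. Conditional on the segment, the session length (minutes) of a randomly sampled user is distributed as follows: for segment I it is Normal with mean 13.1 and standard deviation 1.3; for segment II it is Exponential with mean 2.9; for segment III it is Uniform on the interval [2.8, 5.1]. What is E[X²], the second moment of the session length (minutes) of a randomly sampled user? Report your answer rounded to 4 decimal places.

For each component E[X²] = Var + (mean)², giving I: 173.3; II: 16.82; III: 16.0433.
Overall E[X²] = 0.34·173.3 + 0.31·16.82 + 0.35·16.0433 = 69.7514.

69.7514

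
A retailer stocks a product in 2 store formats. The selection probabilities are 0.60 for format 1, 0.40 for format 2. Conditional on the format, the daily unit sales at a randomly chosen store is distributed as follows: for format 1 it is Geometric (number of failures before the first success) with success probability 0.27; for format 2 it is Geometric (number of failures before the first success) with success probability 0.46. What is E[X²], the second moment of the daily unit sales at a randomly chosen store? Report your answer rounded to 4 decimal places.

For each component E[X²] = Var + (mean)², giving 1: 17.3237; 2: 3.93006.
Overall E[X²] = 0.6·17.3237 + 0.4·3.93006 = 11.9663.

11.9663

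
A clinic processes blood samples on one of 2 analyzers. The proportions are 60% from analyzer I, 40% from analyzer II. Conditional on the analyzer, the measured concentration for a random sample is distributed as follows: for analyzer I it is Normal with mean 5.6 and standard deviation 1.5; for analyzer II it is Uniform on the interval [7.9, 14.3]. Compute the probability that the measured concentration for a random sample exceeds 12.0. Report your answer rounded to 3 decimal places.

Conditional on each analyzer, P(X > 12.0): I: 9.92076e-06; II: 0.359375.
By total probability, P(X > 12.0) = 0.6·9.92076e-06 + 0.4·0.359375 = 0.143756.

0.144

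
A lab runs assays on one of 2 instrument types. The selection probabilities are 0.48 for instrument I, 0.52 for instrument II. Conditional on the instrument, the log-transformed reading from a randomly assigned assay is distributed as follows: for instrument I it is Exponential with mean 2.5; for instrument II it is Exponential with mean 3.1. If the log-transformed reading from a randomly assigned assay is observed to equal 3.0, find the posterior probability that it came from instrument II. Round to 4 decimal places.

0.5243

Likelihoods f(3.0 | ·): I: 0.120478; II: 0.122561.
Posterior ∝ prior × likelihood. Numerator for II: 0.52·0.122561 = 0.0637319.
Normalizing constant: 0.48·0.120478 + 0.52·0.122561 = 0.121561.
P(II | observation) = 0.0637319 / 0.121561 = 0.524278.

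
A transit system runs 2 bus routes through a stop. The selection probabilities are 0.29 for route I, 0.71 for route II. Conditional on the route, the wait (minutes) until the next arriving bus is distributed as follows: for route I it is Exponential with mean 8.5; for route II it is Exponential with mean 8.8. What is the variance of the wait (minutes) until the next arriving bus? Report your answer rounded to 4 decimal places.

75.9534

Per component, I: μ=8.5, E[X²]=144.5; II: μ=8.8, E[X²]=154.88.
E[X] = 0.29·8.5 + 0.71·8.8 = 8.713.
E[X²] = 0.29·144.5 + 0.71·154.88 = 151.87.
Var(X) = E[X²] − (E[X])² = 151.87 − 75.9164 = 75.9534.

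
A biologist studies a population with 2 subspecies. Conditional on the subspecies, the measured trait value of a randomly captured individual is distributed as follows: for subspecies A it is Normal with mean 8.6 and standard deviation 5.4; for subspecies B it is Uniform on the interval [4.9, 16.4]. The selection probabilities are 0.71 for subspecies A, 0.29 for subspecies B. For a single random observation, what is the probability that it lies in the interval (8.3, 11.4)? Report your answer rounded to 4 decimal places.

Conditional on each subspecies, P(8.3 < X < 11.4): A: 0.220104; B: 0.269565.
By total probability, P(8.3 < X < 11.4) = 0.71·0.220104 + 0.29·0.269565 = 0.234448.

0.2344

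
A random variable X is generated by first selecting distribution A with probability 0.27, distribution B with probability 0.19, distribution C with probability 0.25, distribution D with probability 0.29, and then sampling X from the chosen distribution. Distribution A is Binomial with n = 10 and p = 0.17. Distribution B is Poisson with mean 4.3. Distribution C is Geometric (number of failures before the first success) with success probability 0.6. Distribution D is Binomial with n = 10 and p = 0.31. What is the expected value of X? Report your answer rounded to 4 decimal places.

2.3417

Component means — A: 1.7; B: 4.3; C: 0.666667; D: 3.1.
E[X] = 0.27·1.7 + 0.19·4.3 + 0.25·0.666667 + 0.29·3.1 = 2.34167.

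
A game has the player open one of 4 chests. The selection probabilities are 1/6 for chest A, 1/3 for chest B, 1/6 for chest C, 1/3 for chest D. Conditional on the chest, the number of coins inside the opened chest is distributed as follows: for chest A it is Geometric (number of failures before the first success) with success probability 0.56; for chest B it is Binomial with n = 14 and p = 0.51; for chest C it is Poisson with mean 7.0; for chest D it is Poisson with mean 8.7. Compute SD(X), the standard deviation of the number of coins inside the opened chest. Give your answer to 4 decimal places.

3.5629

Per component, A: μ=0.785714, E[X²]=2.02041; B: μ=7.14, E[X²]=54.4782; C: μ=7, E[X²]=56; D: μ=8.7, E[X²]=84.39.
E[X] = 0.166667·0.785714 + 0.333333·7.14 + 0.166667·7 + 0.333333·8.7 = 6.57762.
E[X²] = 0.166667·2.02041 + 0.333333·54.4782 + 0.166667·56 + 0.333333·84.39 = 55.9595.
Var(X) = E[X²] − (E[X])² = 55.9595 − 43.2651 = 12.6944.
SD(X) = √12.6944 = 3.56292.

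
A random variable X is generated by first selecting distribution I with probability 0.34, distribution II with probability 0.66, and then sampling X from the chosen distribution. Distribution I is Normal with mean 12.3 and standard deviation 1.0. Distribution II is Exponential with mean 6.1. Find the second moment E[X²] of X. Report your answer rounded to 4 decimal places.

For each component E[X²] = Var + (mean)², giving I: 152.29; II: 74.42.
Overall E[X²] = 0.34·152.29 + 0.66·74.42 = 100.896.

100.8958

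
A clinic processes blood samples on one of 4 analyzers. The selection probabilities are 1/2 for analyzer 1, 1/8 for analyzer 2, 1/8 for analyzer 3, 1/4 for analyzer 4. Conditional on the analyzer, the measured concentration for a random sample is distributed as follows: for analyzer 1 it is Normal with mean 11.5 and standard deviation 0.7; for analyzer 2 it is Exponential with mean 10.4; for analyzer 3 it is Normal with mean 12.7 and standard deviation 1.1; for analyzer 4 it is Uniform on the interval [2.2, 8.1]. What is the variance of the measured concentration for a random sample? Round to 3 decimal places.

22.573

Per component, 1: μ=11.5, E[X²]=132.74; 2: μ=10.4, E[X²]=216.32; 3: μ=12.7, E[X²]=162.5; 4: μ=5.15, E[X²]=29.4233.
E[X] = 0.5·11.5 + 0.125·10.4 + 0.125·12.7 + 0.25·5.15 = 9.925.
E[X²] = 0.5·132.74 + 0.125·216.32 + 0.125·162.5 + 0.25·29.4233 = 121.078.
Var(X) = E[X²] − (E[X])² = 121.078 − 98.5056 = 22.5727.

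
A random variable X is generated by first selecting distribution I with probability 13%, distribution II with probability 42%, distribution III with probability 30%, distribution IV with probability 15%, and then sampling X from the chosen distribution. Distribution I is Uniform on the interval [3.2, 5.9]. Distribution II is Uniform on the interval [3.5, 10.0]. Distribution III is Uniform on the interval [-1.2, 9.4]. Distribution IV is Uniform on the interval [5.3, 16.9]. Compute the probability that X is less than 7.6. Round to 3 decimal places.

0.674

Conditional on each component, P(X < 7.6): I: 1; II: 0.630769; III: 0.830189; IV: 0.198276.
By total probability, P(X < 7.6) = 0.13·1 + 0.42·0.630769 + 0.3·0.830189 + 0.15·0.198276 = 0.673721.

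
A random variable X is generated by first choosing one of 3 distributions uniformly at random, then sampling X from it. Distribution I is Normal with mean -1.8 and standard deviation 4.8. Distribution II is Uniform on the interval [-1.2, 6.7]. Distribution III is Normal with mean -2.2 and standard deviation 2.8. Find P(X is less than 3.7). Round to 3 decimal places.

0.826

Conditional on each component, P(X < 3.7): I: 0.874068; II: 0.620253; III: 0.982447.
By total probability, P(X < 3.7) = 0.333333·0.874068 + 0.333333·0.620253 + 0.333333·0.982447 = 0.82559.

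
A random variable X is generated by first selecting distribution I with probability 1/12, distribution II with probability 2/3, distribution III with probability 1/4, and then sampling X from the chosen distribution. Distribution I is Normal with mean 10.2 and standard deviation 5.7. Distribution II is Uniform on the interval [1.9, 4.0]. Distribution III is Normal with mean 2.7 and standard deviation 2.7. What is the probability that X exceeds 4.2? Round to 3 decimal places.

Conditional on each component, P(X > 4.2): I: 0.853745; II: 0; III: 0.289257.
By total probability, P(X > 4.2) = 0.0833333·0.853745 + 0.666667·0 + 0.25·0.289257 = 0.14346.

0.143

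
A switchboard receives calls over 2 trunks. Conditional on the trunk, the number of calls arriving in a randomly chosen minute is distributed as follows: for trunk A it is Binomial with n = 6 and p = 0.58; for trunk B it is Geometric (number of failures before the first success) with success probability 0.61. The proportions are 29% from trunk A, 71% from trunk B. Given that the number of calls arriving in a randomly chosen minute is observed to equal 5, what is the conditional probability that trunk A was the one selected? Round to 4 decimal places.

0.9247

Likelihoods P(X=5 | ·): A: 0.165402; B: 0.00550368.
Posterior ∝ prior × likelihood. Numerator for A: 0.29·0.165402 = 0.0479666.
Normalizing constant: 0.29·0.165402 + 0.71·0.00550368 = 0.0518742.
P(A | observation) = 0.0479666 / 0.0518742 = 0.924671.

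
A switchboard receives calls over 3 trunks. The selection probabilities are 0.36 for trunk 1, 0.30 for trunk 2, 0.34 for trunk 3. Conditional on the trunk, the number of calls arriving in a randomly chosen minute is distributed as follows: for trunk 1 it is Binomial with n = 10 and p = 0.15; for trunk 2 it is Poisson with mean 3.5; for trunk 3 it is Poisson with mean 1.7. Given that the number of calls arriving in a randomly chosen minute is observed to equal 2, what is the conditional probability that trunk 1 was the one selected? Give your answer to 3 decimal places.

0.406

Likelihoods P(X=2 | ·): 1: 0.275897; 2: 0.184959; 3: 0.263978.
Posterior ∝ prior × likelihood. Numerator for 1: 0.36·0.275897 = 0.0993228.
Normalizing constant: 0.36·0.275897 + 0.3·0.184959 + 0.34·0.263978 = 0.244563.
P(1 | observation) = 0.0993228 / 0.244563 = 0.406124.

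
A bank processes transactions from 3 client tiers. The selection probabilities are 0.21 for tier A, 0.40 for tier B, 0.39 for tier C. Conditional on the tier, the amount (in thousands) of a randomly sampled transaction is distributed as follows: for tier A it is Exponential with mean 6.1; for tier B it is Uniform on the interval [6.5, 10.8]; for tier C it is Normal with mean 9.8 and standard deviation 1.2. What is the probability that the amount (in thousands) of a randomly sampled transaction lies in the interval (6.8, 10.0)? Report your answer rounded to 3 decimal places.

Conditional on each tier, P(6.8 < X < 10.0): A: 0.133889; B: 0.744186; C: 0.559974.
By total probability, P(6.8 < X < 10.0) = 0.21·0.133889 + 0.4·0.744186 + 0.39·0.559974 = 0.544181.

0.544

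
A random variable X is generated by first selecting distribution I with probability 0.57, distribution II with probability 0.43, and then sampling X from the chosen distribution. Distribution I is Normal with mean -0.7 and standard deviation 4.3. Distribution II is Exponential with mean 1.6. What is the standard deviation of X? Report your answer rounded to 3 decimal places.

Per component, I: μ=-0.7, E[X²]=18.98; II: μ=1.6, E[X²]=5.12.
E[X] = 0.57·-0.7 + 0.43·1.6 = 0.289.
E[X²] = 0.57·18.98 + 0.43·5.12 = 13.0202.
Var(X) = E[X²] − (E[X])² = 13.0202 − 0.083521 = 12.9367.
SD(X) = √12.9367 = 3.59676.

3.597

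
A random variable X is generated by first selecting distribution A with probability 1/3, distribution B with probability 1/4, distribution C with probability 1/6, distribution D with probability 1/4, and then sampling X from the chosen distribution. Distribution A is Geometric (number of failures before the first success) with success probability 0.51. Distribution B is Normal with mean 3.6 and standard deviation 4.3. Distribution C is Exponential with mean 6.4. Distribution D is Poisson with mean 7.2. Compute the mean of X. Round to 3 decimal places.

4.087

Component means — A: 0.960784; B: 3.6; C: 6.4; D: 7.2.
E[X] = 0.333333·0.960784 + 0.25·3.6 + 0.166667·6.4 + 0.25·7.2 = 4.08693.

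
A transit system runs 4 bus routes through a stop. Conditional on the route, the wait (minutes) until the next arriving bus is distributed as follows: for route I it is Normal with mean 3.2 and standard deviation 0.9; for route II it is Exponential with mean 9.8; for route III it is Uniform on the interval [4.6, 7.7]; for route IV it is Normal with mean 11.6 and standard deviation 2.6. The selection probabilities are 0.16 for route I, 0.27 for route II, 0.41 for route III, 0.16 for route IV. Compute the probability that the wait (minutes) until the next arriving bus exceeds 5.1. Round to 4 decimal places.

0.6661

Conditional on each route, P(X > 5.1): I: 0.0173814; II: 0.594278; III: 0.83871; IV: 0.99379.
By total probability, P(X > 5.1) = 0.16·0.0173814 + 0.27·0.594278 + 0.41·0.83871 + 0.16·0.99379 = 0.666113.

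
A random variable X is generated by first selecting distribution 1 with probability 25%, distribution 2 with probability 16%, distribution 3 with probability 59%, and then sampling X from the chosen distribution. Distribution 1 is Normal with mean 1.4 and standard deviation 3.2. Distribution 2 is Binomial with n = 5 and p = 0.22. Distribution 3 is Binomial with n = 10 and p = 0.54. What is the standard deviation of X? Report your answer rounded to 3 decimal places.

Per component, 1: μ=1.4, E[X²]=12.2; 2: μ=1.1, E[X²]=2.068; 3: μ=5.4, E[X²]=31.644.
E[X] = 0.25·1.4 + 0.16·1.1 + 0.59·5.4 = 3.712.
E[X²] = 0.25·12.2 + 0.16·2.068 + 0.59·31.644 = 22.0508.
Var(X) = E[X²] − (E[X])² = 22.0508 − 13.7789 = 8.2719.
SD(X) = √8.2719 = 2.87609.

2.876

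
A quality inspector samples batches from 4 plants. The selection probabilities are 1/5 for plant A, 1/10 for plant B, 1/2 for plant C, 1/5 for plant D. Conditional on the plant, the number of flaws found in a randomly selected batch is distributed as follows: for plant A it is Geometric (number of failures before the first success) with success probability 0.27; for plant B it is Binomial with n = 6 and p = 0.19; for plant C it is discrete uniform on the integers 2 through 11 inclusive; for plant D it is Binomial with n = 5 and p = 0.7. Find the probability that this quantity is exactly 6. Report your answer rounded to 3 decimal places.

0.058

Conditional on each plant, P(X = 6): A: 0.0408602; B: 4.70459e-05; C: 0.1; D: 0.
By total probability, P(X = 6) = 0.2·0.0408602 + 0.1·4.70459e-05 + 0.5·0.1 + 0.2·0 = 0.0581768.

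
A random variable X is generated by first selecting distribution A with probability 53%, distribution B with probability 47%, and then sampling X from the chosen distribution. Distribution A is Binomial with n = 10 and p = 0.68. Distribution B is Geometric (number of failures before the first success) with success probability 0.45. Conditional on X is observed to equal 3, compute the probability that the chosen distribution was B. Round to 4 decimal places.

0.8366

Likelihoods P(X=3 | ·): A: 0.0129646; B: 0.0748688.
Posterior ∝ prior × likelihood. Numerator for B: 0.47·0.0748688 = 0.0351883.
Normalizing constant: 0.53·0.0129646 + 0.47·0.0748688 = 0.0420595.
P(B | observation) = 0.0351883 / 0.0420595 = 0.836631.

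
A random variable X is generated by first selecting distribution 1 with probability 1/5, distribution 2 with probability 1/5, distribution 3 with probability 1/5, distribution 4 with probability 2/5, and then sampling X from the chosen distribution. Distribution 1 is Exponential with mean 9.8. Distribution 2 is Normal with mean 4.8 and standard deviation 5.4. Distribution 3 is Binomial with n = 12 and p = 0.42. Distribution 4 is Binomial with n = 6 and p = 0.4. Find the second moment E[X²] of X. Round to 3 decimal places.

57.401

For each component E[X²] = Var + (mean)², giving 1: 192.08; 2: 52.2; 3: 28.3248; 4: 7.2.
Overall E[X²] = 0.2·192.08 + 0.2·52.2 + 0.2·28.3248 + 0.4·7.2 = 57.401.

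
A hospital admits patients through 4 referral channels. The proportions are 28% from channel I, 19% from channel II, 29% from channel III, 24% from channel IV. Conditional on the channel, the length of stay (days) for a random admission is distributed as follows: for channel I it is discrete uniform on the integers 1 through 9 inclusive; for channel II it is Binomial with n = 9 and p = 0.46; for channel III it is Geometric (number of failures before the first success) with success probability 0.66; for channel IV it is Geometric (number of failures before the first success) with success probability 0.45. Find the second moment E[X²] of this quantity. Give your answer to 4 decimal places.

For each component E[X²] = Var + (mean)², giving I: 31.6667; II: 19.3752; III: 1.04591; IV: 4.20988.
Overall E[X²] = 0.28·31.6667 + 0.19·19.3752 + 0.29·1.04591 + 0.24·4.20988 = 13.8616.

13.8616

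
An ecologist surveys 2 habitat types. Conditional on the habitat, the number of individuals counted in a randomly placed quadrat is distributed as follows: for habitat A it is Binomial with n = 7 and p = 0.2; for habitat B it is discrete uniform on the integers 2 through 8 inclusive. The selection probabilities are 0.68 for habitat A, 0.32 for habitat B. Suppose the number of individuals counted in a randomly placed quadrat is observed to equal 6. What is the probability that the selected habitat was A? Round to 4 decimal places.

0.0053

Likelihoods P(X=6 | ·): A: 0.0003584; B: 0.142857.
Posterior ∝ prior × likelihood. Numerator for A: 0.68·0.0003584 = 0.000243712.
Normalizing constant: 0.68·0.0003584 + 0.32·0.142857 = 0.045958.
P(A | observation) = 0.000243712 / 0.045958 = 0.00530293.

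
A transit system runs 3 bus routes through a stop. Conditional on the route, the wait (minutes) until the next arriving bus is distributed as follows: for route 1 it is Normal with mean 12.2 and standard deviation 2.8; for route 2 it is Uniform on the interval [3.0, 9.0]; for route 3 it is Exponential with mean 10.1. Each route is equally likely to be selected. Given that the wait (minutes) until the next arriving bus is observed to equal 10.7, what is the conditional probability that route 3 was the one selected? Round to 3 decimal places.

Likelihoods f(10.7 | ·): 1: 0.123433; 2: 0; 3: 0.0343229.
Posterior ∝ prior × likelihood. Numerator for 3: 0.333333·0.0343229 = 0.011441.
Normalizing constant: 0.333333·0.123433 + 0.333333·0 + 0.333333·0.0343229 = 0.0525855.
P(3 | observation) = 0.011441 / 0.0525855 = 0.217569.

0.218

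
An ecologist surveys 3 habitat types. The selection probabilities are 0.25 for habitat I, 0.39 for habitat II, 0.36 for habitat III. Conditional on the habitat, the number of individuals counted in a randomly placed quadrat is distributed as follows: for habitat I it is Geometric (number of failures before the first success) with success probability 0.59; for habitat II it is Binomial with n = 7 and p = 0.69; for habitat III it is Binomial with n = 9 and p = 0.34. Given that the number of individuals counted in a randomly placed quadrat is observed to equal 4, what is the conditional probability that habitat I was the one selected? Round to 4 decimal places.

Likelihoods P(X=4 | ·): I: 0.016672; II: 0.236347; III: 0.210866.
Posterior ∝ prior × likelihood. Numerator for I: 0.25·0.016672 = 0.004168.
Normalizing constant: 0.25·0.016672 + 0.39·0.236347 + 0.36·0.210866 = 0.172255.
P(I | observation) = 0.004168 / 0.172255 = 0.0241967.

0.0242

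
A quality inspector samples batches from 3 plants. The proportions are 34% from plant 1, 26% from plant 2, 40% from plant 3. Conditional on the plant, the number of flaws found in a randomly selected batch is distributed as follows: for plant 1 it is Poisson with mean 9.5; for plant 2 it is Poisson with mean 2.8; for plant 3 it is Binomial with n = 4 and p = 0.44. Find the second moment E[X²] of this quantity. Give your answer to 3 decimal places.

38.315

For each component E[X²] = Var + (mean)², giving 1: 99.75; 2: 10.64; 3: 4.0832.
Overall E[X²] = 0.34·99.75 + 0.26·10.64 + 0.4·4.0832 = 38.3147.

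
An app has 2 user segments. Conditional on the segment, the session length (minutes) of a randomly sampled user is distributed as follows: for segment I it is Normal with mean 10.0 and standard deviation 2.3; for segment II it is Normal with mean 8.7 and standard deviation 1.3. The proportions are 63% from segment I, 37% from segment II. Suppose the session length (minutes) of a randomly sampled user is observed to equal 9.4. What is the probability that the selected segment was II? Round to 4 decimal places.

0.4819

Likelihoods f(9.4 | ·): I: 0.16765; II: 0.265465.
Posterior ∝ prior × likelihood. Numerator for II: 0.37·0.265465 = 0.098222.
Normalizing constant: 0.63·0.16765 + 0.37·0.265465 = 0.203842.
P(II | observation) = 0.098222 / 0.203842 = 0.481854.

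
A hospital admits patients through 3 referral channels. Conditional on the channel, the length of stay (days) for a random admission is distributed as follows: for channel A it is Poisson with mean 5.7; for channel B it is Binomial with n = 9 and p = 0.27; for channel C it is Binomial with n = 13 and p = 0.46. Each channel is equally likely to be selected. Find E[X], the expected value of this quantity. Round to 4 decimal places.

Component means — A: 5.7; B: 2.43; C: 5.98.
E[X] = 0.333333·5.7 + 0.333333·2.43 + 0.333333·5.98 = 4.70333.

4.7033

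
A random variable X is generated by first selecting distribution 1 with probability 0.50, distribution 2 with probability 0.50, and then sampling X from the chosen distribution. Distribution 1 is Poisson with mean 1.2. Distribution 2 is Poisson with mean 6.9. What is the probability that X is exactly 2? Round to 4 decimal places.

0.1204

Conditional on each component, P(X = 2): 1: 0.21686; 2: 0.0239903.
By total probability, P(X = 2) = 0.5·0.21686 + 0.5·0.0239903 = 0.120425.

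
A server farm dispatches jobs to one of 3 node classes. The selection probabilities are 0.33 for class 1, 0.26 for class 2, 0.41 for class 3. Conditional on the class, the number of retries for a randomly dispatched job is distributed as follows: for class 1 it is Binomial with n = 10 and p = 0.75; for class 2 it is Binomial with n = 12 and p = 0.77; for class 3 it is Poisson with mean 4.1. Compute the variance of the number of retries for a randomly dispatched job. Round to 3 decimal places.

7.492

Per component, 1: μ=7.5, E[X²]=58.125; 2: μ=9.24, E[X²]=87.5028; 3: μ=4.1, E[X²]=20.91.
E[X] = 0.33·7.5 + 0.26·9.24 + 0.41·4.1 = 6.5584.
E[X²] = 0.33·58.125 + 0.26·87.5028 + 0.41·20.91 = 50.5051.
Var(X) = E[X²] − (E[X])² = 50.5051 − 43.0126 = 7.49247.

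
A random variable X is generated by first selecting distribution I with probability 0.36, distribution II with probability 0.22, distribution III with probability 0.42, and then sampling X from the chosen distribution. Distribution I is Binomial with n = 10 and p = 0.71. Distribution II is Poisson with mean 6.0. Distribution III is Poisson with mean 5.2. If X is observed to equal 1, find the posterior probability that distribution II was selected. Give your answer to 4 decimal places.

Likelihoods P(X=1 | ·): I: 0.000103001; II: 0.0148725; III: 0.0286861.
Posterior ∝ prior × likelihood. Numerator for II: 0.22·0.0148725 = 0.00327195.
Normalizing constant: 0.36·0.000103001 + 0.22·0.0148725 + 0.42·0.0286861 = 0.0153572.
P(II | observation) = 0.00327195 / 0.0153572 = 0.213056.

0.2131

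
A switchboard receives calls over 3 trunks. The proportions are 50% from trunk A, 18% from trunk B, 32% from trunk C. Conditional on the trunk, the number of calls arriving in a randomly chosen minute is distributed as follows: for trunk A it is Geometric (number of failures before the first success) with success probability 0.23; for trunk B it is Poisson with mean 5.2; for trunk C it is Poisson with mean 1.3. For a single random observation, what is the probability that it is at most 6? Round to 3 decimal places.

0.871

Conditional on each trunk, P(X ≤ 6): A: 0.839515; B: 0.732393; C: 0.999596.
By total probability, P(X ≤ 6) = 0.5·0.839515 + 0.18·0.732393 + 0.32·0.999596 = 0.871459.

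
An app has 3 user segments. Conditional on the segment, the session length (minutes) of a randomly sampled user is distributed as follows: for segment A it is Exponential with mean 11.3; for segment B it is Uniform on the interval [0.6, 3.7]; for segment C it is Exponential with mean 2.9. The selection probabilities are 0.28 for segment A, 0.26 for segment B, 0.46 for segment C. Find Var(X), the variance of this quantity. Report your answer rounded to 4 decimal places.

55.0804

Per component, A: μ=11.3, E[X²]=255.38; B: μ=2.15, E[X²]=5.42333; C: μ=2.9, E[X²]=16.82.
E[X] = 0.28·11.3 + 0.26·2.15 + 0.46·2.9 = 5.057.
E[X²] = 0.28·255.38 + 0.26·5.42333 + 0.46·16.82 = 80.6537.
Var(X) = E[X²] − (E[X])² = 80.6537 − 25.5732 = 55.0804.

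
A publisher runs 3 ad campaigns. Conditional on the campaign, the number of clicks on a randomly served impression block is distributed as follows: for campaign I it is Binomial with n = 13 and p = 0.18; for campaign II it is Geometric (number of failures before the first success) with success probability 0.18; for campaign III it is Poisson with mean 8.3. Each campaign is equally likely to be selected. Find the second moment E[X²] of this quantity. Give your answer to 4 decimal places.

43.5487

For each component E[X²] = Var + (mean)², giving I: 7.3944; II: 46.0617; III: 77.19.
Overall E[X²] = 0.333333·7.3944 + 0.333333·46.0617 + 0.333333·77.19 = 43.5487.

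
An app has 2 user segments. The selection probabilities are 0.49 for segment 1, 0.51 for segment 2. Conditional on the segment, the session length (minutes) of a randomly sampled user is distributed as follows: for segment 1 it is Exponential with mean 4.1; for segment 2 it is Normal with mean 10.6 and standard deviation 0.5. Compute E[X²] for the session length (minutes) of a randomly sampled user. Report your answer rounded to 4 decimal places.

For each component E[X²] = Var + (mean)², giving 1: 33.62; 2: 112.61.
Overall E[X²] = 0.49·33.62 + 0.51·112.61 = 73.9049.

73.9049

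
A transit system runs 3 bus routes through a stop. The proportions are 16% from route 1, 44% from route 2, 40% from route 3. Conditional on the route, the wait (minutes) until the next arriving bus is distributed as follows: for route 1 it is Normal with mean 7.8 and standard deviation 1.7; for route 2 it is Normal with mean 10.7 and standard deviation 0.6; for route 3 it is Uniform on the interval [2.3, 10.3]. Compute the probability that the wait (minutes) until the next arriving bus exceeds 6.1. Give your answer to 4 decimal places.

Conditional on each route, P(X > 6.1): 1: 0.841345; 2: 1; 3: 0.525.
By total probability, P(X > 6.1) = 0.16·0.841345 + 0.44·1 + 0.4·0.525 = 0.784615.

0.7846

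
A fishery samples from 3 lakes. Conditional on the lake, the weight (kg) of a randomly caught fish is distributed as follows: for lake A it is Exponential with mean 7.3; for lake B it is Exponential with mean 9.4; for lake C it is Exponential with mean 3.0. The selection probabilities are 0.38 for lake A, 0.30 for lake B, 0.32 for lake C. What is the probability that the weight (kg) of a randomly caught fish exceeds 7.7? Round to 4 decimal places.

Conditional on each lake, P(X > 7.7): A: 0.348264; B: 0.440807; C: 0.0767911.
By total probability, P(X > 7.7) = 0.38·0.348264 + 0.3·0.440807 + 0.32·0.0767911 = 0.289155.

0.2892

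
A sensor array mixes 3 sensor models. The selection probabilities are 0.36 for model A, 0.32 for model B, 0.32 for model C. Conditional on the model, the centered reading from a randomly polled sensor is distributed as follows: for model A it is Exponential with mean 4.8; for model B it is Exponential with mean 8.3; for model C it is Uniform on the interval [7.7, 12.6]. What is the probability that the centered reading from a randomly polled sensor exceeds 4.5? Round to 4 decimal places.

0.6471

Conditional on each model, P(X > 4.5): A: 0.391606; B: 0.581486; C: 1.
By total probability, P(X > 4.5) = 0.36·0.391606 + 0.32·0.581486 + 0.32·1 = 0.647053.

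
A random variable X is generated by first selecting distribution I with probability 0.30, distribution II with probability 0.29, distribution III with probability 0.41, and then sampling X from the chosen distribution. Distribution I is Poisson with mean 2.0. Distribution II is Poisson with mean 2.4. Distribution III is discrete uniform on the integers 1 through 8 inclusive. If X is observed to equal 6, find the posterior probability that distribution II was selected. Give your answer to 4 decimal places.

Likelihoods P(X=6 | ·): I: 0.0120298; II: 0.0240784; III: 0.125.
Posterior ∝ prior × likelihood. Numerator for II: 0.29·0.0240784 = 0.00698275.
Normalizing constant: 0.3·0.0120298 + 0.29·0.0240784 + 0.41·0.125 = 0.0618417.
P(II | observation) = 0.00698275 / 0.0618417 = 0.112913.

0.1129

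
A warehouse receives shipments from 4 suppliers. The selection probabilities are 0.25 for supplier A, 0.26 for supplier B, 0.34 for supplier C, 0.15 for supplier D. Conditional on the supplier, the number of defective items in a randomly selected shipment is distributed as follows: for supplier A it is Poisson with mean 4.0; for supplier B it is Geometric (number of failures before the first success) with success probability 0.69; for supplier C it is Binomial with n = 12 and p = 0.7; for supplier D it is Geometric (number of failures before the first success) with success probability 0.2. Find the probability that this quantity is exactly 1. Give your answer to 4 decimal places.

0.0979

Conditional on each supplier, P(X = 1): A: 0.0732626; B: 0.2139; C: 1.48803e-05; D: 0.16.
By total probability, P(X = 1) = 0.25·0.0732626 + 0.26·0.2139 + 0.34·1.48803e-05 + 0.15·0.16 = 0.0979347.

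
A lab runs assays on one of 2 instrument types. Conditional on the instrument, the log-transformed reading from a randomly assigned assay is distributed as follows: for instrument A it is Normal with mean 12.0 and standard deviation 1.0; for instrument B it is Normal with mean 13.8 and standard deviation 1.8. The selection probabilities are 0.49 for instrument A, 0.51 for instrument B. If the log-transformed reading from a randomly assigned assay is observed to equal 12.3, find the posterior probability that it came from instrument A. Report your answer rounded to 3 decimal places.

0.701

Likelihoods f(12.3 | ·): A: 0.381388; B: 0.156618.
Posterior ∝ prior × likelihood. Numerator for A: 0.49·0.381388 = 0.18688.
Normalizing constant: 0.49·0.381388 + 0.51·0.156618 = 0.266755.
P(A | observation) = 0.18688 / 0.266755 = 0.700568.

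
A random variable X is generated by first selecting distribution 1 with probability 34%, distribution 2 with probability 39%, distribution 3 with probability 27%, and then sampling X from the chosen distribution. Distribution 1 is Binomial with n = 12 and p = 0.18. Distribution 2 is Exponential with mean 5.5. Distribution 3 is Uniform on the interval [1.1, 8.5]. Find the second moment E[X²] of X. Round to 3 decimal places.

For each component E[X²] = Var + (mean)², giving 1: 6.4368; 2: 60.5; 3: 27.6033.
Overall E[X²] = 0.34·6.4368 + 0.39·60.5 + 0.27·27.6033 = 33.2364.

33.236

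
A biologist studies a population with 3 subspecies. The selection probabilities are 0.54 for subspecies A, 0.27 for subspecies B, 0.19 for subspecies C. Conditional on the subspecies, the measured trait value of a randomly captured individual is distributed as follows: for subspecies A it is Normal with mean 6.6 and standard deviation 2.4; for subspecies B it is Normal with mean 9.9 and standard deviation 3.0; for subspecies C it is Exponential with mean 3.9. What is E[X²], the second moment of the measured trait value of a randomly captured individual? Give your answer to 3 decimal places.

For each component E[X²] = Var + (mean)², giving A: 49.32; B: 107.01; C: 30.42.
Overall E[X²] = 0.54·49.32 + 0.27·107.01 + 0.19·30.42 = 61.3053.

61.305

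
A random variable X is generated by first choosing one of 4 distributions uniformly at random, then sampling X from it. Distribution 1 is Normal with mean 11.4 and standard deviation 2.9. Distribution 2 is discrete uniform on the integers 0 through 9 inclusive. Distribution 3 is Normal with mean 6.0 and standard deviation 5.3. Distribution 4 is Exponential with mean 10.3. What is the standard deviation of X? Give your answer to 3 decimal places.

6.781

Per component, 1: μ=11.4, E[X²]=138.37; 2: μ=4.5, E[X²]=28.5; 3: μ=6, E[X²]=64.09; 4: μ=10.3, E[X²]=212.18.
E[X] = 0.25·11.4 + 0.25·4.5 + 0.25·6 + 0.25·10.3 = 8.05.
E[X²] = 0.25·138.37 + 0.25·28.5 + 0.25·64.09 + 0.25·212.18 = 110.785.
Var(X) = E[X²] − (E[X])² = 110.785 − 64.8025 = 45.9825.
SD(X) = √45.9825 = 6.78104.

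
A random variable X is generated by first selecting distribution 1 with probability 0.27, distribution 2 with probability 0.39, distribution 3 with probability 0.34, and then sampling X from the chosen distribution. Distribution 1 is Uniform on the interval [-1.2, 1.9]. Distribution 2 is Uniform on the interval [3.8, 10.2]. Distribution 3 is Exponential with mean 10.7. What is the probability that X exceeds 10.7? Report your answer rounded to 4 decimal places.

0.1251

Conditional on each component, P(X > 10.7): 1: 0; 2: 0; 3: 0.367879.
By total probability, P(X > 10.7) = 0.27·0 + 0.39·0 + 0.34·0.367879 = 0.125079.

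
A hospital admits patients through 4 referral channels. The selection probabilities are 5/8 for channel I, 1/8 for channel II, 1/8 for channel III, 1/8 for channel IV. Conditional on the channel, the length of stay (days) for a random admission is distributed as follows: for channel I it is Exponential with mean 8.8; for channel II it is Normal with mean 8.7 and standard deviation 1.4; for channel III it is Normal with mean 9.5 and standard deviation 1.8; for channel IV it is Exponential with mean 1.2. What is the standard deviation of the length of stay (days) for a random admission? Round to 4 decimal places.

Per component, I: μ=8.8, E[X²]=154.88; II: μ=8.7, E[X²]=77.65; III: μ=9.5, E[X²]=93.49; IV: μ=1.2, E[X²]=2.88.
E[X] = 0.625·8.8 + 0.125·8.7 + 0.125·9.5 + 0.125·1.2 = 7.925.
E[X²] = 0.625·154.88 + 0.125·77.65 + 0.125·93.49 + 0.125·2.88 = 118.553.
Var(X) = E[X²] − (E[X])² = 118.553 − 62.8056 = 55.7469.
SD(X) = √55.7469 = 7.46638.

7.4664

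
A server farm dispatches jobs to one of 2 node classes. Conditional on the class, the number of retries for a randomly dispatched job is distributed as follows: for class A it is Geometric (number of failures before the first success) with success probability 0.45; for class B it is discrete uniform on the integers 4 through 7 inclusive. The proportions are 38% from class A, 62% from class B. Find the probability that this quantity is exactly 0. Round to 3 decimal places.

0.171

Conditional on each class, P(X = 0): A: 0.45; B: 0.
By total probability, P(X = 0) = 0.38·0.45 + 0.62·0 = 0.171.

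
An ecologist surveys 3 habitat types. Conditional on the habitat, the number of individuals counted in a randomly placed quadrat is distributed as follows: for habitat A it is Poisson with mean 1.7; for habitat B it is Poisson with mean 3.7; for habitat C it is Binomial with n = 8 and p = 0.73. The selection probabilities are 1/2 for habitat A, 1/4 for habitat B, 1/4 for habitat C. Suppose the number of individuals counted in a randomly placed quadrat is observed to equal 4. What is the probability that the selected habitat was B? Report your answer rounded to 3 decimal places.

0.453

Likelihoods P(X=4 | ·): A: 0.0635746; B: 0.193066; C: 0.105644.
Posterior ∝ prior × likelihood. Numerator for B: 0.25·0.193066 = 0.0482665.
Normalizing constant: 0.5·0.0635746 + 0.25·0.193066 + 0.25·0.105644 = 0.106465.
P(B | observation) = 0.0482665 / 0.106465 = 0.453357.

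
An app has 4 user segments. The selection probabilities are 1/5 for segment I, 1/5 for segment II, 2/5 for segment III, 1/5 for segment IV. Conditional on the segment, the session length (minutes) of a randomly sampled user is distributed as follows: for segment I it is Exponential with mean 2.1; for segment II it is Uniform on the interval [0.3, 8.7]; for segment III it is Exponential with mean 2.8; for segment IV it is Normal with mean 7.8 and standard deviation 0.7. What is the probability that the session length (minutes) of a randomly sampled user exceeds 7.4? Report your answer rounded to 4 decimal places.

Conditional on each segment, P(X > 7.4): I: 0.0294869; II: 0.154762; III: 0.0711577; IV: 0.716145.
By total probability, P(X > 7.4) = 0.2·0.0294869 + 0.2·0.154762 + 0.4·0.0711577 + 0.2·0.716145 = 0.208542.

0.2085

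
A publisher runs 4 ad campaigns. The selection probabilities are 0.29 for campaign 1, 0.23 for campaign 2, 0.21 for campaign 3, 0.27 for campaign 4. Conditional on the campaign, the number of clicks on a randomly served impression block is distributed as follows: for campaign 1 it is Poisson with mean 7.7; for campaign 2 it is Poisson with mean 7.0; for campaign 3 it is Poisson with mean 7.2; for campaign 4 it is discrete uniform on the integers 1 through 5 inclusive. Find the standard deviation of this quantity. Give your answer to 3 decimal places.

3.109

Per component, 1: μ=7.7, E[X²]=66.99; 2: μ=7, E[X²]=56; 3: μ=7.2, E[X²]=59.04; 4: μ=3, E[X²]=11.
E[X] = 0.29·7.7 + 0.23·7 + 0.21·7.2 + 0.27·3 = 6.165.
E[X²] = 0.29·66.99 + 0.23·56 + 0.21·59.04 + 0.27·11 = 47.6755.
Var(X) = E[X²] − (E[X])² = 47.6755 − 38.0072 = 9.66828.
SD(X) = √9.66828 = 3.10938.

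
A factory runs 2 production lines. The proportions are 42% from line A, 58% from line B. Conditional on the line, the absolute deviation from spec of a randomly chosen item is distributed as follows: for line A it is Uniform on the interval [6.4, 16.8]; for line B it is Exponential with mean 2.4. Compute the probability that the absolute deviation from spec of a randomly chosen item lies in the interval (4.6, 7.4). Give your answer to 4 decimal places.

0.0991

Conditional on each line, P(4.6 < X < 7.4): A: 0.0961538; B: 0.10129.
By total probability, P(4.6 < X < 7.4) = 0.42·0.0961538 + 0.58·0.10129 = 0.0991329.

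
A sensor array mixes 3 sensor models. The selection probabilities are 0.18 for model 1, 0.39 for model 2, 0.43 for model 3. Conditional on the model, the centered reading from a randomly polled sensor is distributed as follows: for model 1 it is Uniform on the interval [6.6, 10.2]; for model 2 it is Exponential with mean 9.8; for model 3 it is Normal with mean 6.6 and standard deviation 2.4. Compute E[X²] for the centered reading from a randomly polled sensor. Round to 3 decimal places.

109.014

For each component E[X²] = Var + (mean)², giving 1: 71.64; 2: 192.08; 3: 49.32.
Overall E[X²] = 0.18·71.64 + 0.39·192.08 + 0.43·49.32 = 109.014.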